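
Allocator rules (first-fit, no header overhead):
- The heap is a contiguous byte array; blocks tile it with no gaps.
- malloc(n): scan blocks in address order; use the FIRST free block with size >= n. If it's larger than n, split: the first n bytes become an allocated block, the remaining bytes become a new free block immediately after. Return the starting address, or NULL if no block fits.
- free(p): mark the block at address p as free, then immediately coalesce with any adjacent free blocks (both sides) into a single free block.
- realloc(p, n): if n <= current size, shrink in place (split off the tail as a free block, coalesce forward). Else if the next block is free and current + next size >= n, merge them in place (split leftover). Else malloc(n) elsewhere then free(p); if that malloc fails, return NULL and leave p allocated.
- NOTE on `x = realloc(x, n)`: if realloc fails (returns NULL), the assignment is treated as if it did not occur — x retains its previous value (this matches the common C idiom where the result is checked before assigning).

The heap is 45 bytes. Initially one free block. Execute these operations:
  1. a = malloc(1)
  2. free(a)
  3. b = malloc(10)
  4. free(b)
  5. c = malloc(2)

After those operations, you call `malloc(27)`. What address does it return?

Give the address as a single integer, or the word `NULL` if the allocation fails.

Op 1: a = malloc(1) -> a = 0; heap: [0-0 ALLOC][1-44 FREE]
Op 2: free(a) -> (freed a); heap: [0-44 FREE]
Op 3: b = malloc(10) -> b = 0; heap: [0-9 ALLOC][10-44 FREE]
Op 4: free(b) -> (freed b); heap: [0-44 FREE]
Op 5: c = malloc(2) -> c = 0; heap: [0-1 ALLOC][2-44 FREE]
malloc(27): first-fit scan over [0-1 ALLOC][2-44 FREE] -> 2

Answer: 2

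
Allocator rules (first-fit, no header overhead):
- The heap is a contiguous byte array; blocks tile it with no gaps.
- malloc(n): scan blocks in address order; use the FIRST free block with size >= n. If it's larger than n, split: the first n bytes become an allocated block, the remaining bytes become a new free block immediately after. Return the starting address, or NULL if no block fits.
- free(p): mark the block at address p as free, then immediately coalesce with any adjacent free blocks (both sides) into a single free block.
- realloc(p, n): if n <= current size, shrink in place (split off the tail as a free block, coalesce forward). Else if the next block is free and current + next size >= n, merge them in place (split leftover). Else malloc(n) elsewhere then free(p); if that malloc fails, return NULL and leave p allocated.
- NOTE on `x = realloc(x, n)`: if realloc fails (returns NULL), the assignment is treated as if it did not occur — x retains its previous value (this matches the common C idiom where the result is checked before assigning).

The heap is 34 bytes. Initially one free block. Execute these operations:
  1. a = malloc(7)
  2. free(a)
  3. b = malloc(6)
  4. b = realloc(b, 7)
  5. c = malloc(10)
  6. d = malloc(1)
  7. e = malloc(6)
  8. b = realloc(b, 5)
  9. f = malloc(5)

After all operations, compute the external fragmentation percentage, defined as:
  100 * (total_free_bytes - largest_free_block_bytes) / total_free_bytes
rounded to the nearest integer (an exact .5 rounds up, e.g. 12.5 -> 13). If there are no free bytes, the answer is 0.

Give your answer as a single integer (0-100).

Op 1: a = malloc(7) -> a = 0; heap: [0-6 ALLOC][7-33 FREE]
Op 2: free(a) -> (freed a); heap: [0-33 FREE]
Op 3: b = malloc(6) -> b = 0; heap: [0-5 ALLOC][6-33 FREE]
Op 4: b = realloc(b, 7) -> b = 0; heap: [0-6 ALLOC][7-33 FREE]
Op 5: c = malloc(10) -> c = 7; heap: [0-6 ALLOC][7-16 ALLOC][17-33 FREE]
Op 6: d = malloc(1) -> d = 17; heap: [0-6 ALLOC][7-16 ALLOC][17-17 ALLOC][18-33 FREE]
Op 7: e = malloc(6) -> e = 18; heap: [0-6 ALLOC][7-16 ALLOC][17-17 ALLOC][18-23 ALLOC][24-33 FREE]
Op 8: b = realloc(b, 5) -> b = 0; heap: [0-4 ALLOC][5-6 FREE][7-16 ALLOC][17-17 ALLOC][18-23 ALLOC][24-33 FREE]
Op 9: f = malloc(5) -> f = 24; heap: [0-4 ALLOC][5-6 FREE][7-16 ALLOC][17-17 ALLOC][18-23 ALLOC][24-28 ALLOC][29-33 FREE]
Free blocks: [2 5] total_free=7 largest=5 -> 100*(7-5)/7 = 200/7 ≈ 28.571 -> rounds to 29

Answer: 29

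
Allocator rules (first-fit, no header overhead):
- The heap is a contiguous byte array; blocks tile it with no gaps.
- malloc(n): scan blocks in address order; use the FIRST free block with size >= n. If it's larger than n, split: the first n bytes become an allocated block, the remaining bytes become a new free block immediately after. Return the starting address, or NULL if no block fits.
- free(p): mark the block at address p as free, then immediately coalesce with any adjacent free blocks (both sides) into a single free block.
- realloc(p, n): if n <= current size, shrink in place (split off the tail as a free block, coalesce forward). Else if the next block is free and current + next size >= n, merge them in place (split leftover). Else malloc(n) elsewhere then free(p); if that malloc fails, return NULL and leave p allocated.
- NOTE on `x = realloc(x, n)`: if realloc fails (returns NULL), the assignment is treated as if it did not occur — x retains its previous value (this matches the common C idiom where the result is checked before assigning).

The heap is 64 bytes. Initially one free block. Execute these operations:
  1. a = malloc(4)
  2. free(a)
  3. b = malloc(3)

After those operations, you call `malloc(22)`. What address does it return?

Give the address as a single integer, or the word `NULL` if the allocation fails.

Op 1: a = malloc(4) -> a = 0; heap: [0-3 ALLOC][4-63 FREE]
Op 2: free(a) -> (freed a); heap: [0-63 FREE]
Op 3: b = malloc(3) -> b = 0; heap: [0-2 ALLOC][3-63 FREE]
malloc(22): first-fit scan over [0-2 ALLOC][3-63 FREE] -> 3

Answer: 3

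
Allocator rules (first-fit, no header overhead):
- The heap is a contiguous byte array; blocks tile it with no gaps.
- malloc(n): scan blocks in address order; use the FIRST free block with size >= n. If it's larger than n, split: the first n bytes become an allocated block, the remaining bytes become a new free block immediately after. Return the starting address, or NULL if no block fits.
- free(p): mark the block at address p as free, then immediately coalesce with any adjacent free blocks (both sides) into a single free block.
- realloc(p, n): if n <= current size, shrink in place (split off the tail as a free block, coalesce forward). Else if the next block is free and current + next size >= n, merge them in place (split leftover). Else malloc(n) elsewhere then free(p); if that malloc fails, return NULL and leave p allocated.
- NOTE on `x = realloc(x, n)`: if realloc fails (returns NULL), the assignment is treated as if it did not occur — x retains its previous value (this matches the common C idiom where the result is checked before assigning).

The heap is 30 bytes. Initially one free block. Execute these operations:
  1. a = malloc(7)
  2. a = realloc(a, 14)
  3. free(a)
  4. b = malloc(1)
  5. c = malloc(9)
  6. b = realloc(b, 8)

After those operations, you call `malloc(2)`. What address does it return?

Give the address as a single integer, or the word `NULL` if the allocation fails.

Answer: 18

Derivation:
Op 1: a = malloc(7) -> a = 0; heap: [0-6 ALLOC][7-29 FREE]
Op 2: a = realloc(a, 14) -> a = 0; heap: [0-13 ALLOC][14-29 FREE]
Op 3: free(a) -> (freed a); heap: [0-29 FREE]
Op 4: b = malloc(1) -> b = 0; heap: [0-0 ALLOC][1-29 FREE]
Op 5: c = malloc(9) -> c = 1; heap: [0-0 ALLOC][1-9 ALLOC][10-29 FREE]
Op 6: b = realloc(b, 8) -> b = 10; heap: [0-0 FREE][1-9 ALLOC][10-17 ALLOC][18-29 FREE]
malloc(2): first-fit scan over [0-0 FREE][1-9 ALLOC][10-17 ALLOC][18-29 FREE] -> 18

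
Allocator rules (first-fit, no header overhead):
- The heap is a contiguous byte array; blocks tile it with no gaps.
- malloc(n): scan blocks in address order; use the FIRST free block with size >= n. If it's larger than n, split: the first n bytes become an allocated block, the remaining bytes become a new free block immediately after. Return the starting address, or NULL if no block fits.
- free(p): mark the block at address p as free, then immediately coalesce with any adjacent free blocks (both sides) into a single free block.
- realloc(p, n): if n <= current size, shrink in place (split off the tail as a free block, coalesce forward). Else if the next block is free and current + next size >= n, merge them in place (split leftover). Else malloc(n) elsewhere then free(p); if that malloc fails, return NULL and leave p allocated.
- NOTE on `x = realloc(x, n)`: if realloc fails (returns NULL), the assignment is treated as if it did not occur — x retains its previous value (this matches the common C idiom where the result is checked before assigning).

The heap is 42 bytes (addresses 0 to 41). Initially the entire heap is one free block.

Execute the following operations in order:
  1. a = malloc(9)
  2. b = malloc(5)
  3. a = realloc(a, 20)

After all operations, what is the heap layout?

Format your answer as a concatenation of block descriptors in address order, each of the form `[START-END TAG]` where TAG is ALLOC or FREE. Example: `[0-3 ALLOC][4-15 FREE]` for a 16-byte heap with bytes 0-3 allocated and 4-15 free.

Answer: [0-8 FREE][9-13 ALLOC][14-33 ALLOC][34-41 FREE]

Derivation:
Op 1: a = malloc(9) -> a = 0; heap: [0-8 ALLOC][9-41 FREE]
Op 2: b = malloc(5) -> b = 9; heap: [0-8 ALLOC][9-13 ALLOC][14-41 FREE]
Op 3: a = realloc(a, 20) -> a = 14; heap: [0-8 FREE][9-13 ALLOC][14-33 ALLOC][34-41 FREE]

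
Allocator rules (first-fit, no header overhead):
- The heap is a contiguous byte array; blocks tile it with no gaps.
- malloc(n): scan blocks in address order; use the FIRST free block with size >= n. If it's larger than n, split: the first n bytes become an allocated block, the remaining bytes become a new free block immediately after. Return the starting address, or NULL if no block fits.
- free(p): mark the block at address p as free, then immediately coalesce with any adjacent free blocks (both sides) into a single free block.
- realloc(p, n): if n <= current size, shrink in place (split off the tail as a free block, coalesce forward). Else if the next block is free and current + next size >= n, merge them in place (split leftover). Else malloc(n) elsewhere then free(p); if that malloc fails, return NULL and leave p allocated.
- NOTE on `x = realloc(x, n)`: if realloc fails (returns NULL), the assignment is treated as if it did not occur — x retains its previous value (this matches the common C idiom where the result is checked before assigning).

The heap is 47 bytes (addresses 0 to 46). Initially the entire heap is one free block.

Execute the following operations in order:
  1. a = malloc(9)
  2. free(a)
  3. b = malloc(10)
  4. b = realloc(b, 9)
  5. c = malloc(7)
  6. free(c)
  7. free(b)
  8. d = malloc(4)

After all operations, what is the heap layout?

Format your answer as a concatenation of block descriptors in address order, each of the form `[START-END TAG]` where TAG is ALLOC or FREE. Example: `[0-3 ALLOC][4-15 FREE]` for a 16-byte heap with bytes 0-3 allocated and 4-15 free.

Answer: [0-3 ALLOC][4-46 FREE]

Derivation:
Op 1: a = malloc(9) -> a = 0; heap: [0-8 ALLOC][9-46 FREE]
Op 2: free(a) -> (freed a); heap: [0-46 FREE]
Op 3: b = malloc(10) -> b = 0; heap: [0-9 ALLOC][10-46 FREE]
Op 4: b = realloc(b, 9) -> b = 0; heap: [0-8 ALLOC][9-46 FREE]
Op 5: c = malloc(7) -> c = 9; heap: [0-8 ALLOC][9-15 ALLOC][16-46 FREE]
Op 6: free(c) -> (freed c); heap: [0-8 ALLOC][9-46 FREE]
Op 7: free(b) -> (freed b); heap: [0-46 FREE]
Op 8: d = malloc(4) -> d = 0; heap: [0-3 ALLOC][4-46 FREE]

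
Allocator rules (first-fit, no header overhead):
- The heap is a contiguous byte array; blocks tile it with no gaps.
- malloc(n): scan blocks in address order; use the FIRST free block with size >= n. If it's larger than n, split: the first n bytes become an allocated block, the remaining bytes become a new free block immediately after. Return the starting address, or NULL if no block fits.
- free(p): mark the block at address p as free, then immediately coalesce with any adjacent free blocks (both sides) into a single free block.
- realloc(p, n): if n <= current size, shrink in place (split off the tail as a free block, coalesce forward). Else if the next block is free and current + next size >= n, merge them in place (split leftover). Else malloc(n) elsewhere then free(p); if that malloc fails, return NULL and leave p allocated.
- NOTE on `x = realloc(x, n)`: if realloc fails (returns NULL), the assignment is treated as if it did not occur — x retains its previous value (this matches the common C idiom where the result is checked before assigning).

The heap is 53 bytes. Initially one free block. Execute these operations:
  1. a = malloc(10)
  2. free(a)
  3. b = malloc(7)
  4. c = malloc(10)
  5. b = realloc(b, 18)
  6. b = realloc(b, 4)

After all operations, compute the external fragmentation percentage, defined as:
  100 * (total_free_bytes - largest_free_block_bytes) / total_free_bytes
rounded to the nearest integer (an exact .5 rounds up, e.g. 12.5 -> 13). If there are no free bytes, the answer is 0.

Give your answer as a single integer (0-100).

Answer: 18

Derivation:
Op 1: a = malloc(10) -> a = 0; heap: [0-9 ALLOC][10-52 FREE]
Op 2: free(a) -> (freed a); heap: [0-52 FREE]
Op 3: b = malloc(7) -> b = 0; heap: [0-6 ALLOC][7-52 FREE]
Op 4: c = malloc(10) -> c = 7; heap: [0-6 ALLOC][7-16 ALLOC][17-52 FREE]
Op 5: b = realloc(b, 18) -> b = 17; heap: [0-6 FREE][7-16 ALLOC][17-34 ALLOC][35-52 FREE]
Op 6: b = realloc(b, 4) -> b = 17; heap: [0-6 FREE][7-16 ALLOC][17-20 ALLOC][21-52 FREE]
Free blocks: [7 32] total_free=39 largest=32 -> 100*(39-32)/39 = 700/39 ≈ 17.949 -> rounds to 18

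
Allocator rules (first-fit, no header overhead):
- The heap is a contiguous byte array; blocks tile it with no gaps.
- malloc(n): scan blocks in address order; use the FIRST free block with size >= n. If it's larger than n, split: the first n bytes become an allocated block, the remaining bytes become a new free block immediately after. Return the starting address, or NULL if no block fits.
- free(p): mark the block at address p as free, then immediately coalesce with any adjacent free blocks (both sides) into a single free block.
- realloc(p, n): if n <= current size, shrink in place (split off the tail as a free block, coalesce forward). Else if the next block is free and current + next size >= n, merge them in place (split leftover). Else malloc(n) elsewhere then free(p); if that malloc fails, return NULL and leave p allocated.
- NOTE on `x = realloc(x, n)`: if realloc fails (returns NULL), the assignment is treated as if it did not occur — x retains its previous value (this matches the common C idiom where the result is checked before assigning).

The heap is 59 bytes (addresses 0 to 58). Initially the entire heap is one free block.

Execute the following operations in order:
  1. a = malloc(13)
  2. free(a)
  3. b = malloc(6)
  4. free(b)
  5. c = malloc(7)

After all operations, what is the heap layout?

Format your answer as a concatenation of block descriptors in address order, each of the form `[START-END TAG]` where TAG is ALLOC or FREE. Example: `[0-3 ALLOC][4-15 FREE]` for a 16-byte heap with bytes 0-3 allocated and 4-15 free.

Answer: [0-6 ALLOC][7-58 FREE]

Derivation:
Op 1: a = malloc(13) -> a = 0; heap: [0-12 ALLOC][13-58 FREE]
Op 2: free(a) -> (freed a); heap: [0-58 FREE]
Op 3: b = malloc(6) -> b = 0; heap: [0-5 ALLOC][6-58 FREE]
Op 4: free(b) -> (freed b); heap: [0-58 FREE]
Op 5: c = malloc(7) -> c = 0; heap: [0-6 ALLOC][7-58 FREE]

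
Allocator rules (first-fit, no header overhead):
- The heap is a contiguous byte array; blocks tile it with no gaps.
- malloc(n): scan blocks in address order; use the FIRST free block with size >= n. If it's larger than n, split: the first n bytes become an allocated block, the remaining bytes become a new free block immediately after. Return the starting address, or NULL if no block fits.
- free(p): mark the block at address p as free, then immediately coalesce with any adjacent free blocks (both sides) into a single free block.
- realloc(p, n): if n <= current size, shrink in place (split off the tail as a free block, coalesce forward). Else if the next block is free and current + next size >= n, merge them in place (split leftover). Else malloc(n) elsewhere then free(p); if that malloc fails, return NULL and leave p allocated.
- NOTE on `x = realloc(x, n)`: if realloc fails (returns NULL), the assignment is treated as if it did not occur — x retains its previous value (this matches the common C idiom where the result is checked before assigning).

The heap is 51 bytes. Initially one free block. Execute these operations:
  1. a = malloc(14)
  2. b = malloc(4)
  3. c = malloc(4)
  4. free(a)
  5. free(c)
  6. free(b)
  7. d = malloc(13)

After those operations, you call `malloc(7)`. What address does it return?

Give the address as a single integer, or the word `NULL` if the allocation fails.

Op 1: a = malloc(14) -> a = 0; heap: [0-13 ALLOC][14-50 FREE]
Op 2: b = malloc(4) -> b = 14; heap: [0-13 ALLOC][14-17 ALLOC][18-50 FREE]
Op 3: c = malloc(4) -> c = 18; heap: [0-13 ALLOC][14-17 ALLOC][18-21 ALLOC][22-50 FREE]
Op 4: free(a) -> (freed a); heap: [0-13 FREE][14-17 ALLOC][18-21 ALLOC][22-50 FREE]
Op 5: free(c) -> (freed c); heap: [0-13 FREE][14-17 ALLOC][18-50 FREE]
Op 6: free(b) -> (freed b); heap: [0-50 FREE]
Op 7: d = malloc(13) -> d = 0; heap: [0-12 ALLOC][13-50 FREE]
malloc(7): first-fit scan over [0-12 ALLOC][13-50 FREE] -> 13

Answer: 13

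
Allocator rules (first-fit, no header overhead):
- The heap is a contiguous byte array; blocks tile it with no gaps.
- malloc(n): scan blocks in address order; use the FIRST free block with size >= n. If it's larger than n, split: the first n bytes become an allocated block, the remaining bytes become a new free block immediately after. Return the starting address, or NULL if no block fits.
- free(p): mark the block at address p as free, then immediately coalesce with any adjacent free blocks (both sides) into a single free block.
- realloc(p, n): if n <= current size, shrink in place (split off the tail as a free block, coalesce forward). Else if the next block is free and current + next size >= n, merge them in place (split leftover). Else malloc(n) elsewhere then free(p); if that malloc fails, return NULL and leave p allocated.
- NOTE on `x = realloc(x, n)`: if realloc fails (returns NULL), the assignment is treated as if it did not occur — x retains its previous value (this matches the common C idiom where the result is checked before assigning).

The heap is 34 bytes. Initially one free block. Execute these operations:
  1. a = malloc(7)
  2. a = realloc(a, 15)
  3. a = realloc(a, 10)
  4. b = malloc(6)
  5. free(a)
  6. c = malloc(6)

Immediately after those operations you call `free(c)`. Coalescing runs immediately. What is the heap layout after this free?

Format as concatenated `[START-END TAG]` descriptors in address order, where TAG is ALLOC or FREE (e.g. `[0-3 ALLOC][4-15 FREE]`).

Op 1: a = malloc(7) -> a = 0; heap: [0-6 ALLOC][7-33 FREE]
Op 2: a = realloc(a, 15) -> a = 0; heap: [0-14 ALLOC][15-33 FREE]
Op 3: a = realloc(a, 10) -> a = 0; heap: [0-9 ALLOC][10-33 FREE]
Op 4: b = malloc(6) -> b = 10; heap: [0-9 ALLOC][10-15 ALLOC][16-33 FREE]
Op 5: free(a) -> (freed a); heap: [0-9 FREE][10-15 ALLOC][16-33 FREE]
Op 6: c = malloc(6) -> c = 0; heap: [0-5 ALLOC][6-9 FREE][10-15 ALLOC][16-33 FREE]
free(c): c = 0 -> block [0-5 ALLOC]; mark free, coalesce with adjacent free neighbors -> [0-9 FREE][10-15 ALLOC][16-33 FREE]

Answer: [0-9 FREE][10-15 ALLOC][16-33 FREE]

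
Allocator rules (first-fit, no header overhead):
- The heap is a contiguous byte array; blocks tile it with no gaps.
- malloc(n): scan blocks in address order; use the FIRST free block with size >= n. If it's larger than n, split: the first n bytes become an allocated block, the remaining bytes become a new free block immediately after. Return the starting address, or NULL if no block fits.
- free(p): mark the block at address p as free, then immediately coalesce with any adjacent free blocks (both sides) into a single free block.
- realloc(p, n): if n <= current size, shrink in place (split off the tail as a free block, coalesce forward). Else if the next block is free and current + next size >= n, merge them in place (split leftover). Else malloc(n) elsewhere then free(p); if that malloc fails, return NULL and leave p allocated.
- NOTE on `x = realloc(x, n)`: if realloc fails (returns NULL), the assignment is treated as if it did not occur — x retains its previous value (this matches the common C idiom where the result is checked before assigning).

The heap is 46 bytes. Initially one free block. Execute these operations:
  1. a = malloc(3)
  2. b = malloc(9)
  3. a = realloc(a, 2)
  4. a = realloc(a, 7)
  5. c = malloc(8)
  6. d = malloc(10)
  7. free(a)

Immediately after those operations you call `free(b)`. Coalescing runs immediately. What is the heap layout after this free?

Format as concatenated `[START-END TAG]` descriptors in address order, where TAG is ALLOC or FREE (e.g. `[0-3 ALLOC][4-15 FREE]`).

Answer: [0-18 FREE][19-26 ALLOC][27-36 ALLOC][37-45 FREE]

Derivation:
Op 1: a = malloc(3) -> a = 0; heap: [0-2 ALLOC][3-45 FREE]
Op 2: b = malloc(9) -> b = 3; heap: [0-2 ALLOC][3-11 ALLOC][12-45 FREE]
Op 3: a = realloc(a, 2) -> a = 0; heap: [0-1 ALLOC][2-2 FREE][3-11 ALLOC][12-45 FREE]
Op 4: a = realloc(a, 7) -> a = 12; heap: [0-2 FREE][3-11 ALLOC][12-18 ALLOC][19-45 FREE]
Op 5: c = malloc(8) -> c = 19; heap: [0-2 FREE][3-11 ALLOC][12-18 ALLOC][19-26 ALLOC][27-45 FREE]
Op 6: d = malloc(10) -> d = 27; heap: [0-2 FREE][3-11 ALLOC][12-18 ALLOC][19-26 ALLOC][27-36 ALLOC][37-45 FREE]
Op 7: free(a) -> (freed a); heap: [0-2 FREE][3-11 ALLOC][12-18 FREE][19-26 ALLOC][27-36 ALLOC][37-45 FREE]
free(b): b = 3 -> block [3-11 ALLOC]; mark free, coalesce with adjacent free neighbors -> [0-18 FREE][19-26 ALLOC][27-36 ALLOC][37-45 FREE]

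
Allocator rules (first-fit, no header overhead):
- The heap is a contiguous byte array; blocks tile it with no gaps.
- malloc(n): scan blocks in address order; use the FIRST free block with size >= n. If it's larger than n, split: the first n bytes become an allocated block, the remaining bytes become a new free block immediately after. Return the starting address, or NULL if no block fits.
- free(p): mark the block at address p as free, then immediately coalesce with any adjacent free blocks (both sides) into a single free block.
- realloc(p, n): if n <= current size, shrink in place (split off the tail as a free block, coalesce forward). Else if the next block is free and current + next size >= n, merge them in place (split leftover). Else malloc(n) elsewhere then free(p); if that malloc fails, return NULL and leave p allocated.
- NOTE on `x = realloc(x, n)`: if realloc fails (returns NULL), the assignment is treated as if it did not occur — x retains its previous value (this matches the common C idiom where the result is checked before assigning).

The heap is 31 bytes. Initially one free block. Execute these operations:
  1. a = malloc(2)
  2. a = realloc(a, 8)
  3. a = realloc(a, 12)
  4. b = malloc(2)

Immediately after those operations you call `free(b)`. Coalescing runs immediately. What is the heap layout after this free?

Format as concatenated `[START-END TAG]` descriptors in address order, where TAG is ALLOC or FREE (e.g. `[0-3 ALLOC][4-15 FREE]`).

Op 1: a = malloc(2) -> a = 0; heap: [0-1 ALLOC][2-30 FREE]
Op 2: a = realloc(a, 8) -> a = 0; heap: [0-7 ALLOC][8-30 FREE]
Op 3: a = realloc(a, 12) -> a = 0; heap: [0-11 ALLOC][12-30 FREE]
Op 4: b = malloc(2) -> b = 12; heap: [0-11 ALLOC][12-13 ALLOC][14-30 FREE]
free(b): b = 12 -> block [12-13 ALLOC]; mark free, coalesce with adjacent free neighbors -> [0-11 ALLOC][12-30 FREE]

Answer: [0-11 ALLOC][12-30 FREE]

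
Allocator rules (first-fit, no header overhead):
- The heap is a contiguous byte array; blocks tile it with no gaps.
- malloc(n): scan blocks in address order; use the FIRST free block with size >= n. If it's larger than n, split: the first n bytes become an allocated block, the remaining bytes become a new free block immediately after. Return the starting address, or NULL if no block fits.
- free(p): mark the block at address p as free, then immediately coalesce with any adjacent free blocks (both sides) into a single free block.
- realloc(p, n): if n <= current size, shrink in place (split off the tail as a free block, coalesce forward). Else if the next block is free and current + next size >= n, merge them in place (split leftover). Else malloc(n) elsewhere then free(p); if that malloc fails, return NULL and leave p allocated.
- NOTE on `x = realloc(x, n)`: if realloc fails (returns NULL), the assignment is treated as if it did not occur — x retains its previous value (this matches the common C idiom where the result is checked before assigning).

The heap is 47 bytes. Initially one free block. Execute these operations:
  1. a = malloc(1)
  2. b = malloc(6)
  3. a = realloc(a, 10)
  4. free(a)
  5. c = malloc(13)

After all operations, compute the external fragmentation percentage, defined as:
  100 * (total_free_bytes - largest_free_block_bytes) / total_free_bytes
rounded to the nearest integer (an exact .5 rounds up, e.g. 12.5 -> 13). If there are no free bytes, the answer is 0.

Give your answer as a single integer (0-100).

Answer: 4

Derivation:
Op 1: a = malloc(1) -> a = 0; heap: [0-0 ALLOC][1-46 FREE]
Op 2: b = malloc(6) -> b = 1; heap: [0-0 ALLOC][1-6 ALLOC][7-46 FREE]
Op 3: a = realloc(a, 10) -> a = 7; heap: [0-0 FREE][1-6 ALLOC][7-16 ALLOC][17-46 FREE]
Op 4: free(a) -> (freed a); heap: [0-0 FREE][1-6 ALLOC][7-46 FREE]
Op 5: c = malloc(13) -> c = 7; heap: [0-0 FREE][1-6 ALLOC][7-19 ALLOC][20-46 FREE]
Free blocks: [1 27] total_free=28 largest=27 -> 100*(28-27)/28 = 100/28 ≈ 3.571 -> rounds to 4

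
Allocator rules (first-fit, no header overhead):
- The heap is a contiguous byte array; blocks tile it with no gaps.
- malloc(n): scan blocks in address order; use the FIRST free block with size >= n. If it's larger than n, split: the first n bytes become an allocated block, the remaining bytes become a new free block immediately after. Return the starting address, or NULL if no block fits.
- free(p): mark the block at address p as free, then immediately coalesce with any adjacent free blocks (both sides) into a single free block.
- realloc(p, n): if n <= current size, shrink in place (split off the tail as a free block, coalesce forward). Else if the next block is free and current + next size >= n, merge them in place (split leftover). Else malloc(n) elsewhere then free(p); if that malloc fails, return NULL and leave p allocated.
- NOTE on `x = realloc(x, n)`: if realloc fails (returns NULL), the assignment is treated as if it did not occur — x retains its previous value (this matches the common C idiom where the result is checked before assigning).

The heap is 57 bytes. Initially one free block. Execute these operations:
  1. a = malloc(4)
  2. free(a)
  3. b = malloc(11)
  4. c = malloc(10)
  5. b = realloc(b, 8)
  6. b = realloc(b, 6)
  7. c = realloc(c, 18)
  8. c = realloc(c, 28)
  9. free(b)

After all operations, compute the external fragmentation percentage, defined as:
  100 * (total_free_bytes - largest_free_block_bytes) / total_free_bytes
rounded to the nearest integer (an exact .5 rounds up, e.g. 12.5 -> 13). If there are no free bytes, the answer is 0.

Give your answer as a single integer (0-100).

Answer: 38

Derivation:
Op 1: a = malloc(4) -> a = 0; heap: [0-3 ALLOC][4-56 FREE]
Op 2: free(a) -> (freed a); heap: [0-56 FREE]
Op 3: b = malloc(11) -> b = 0; heap: [0-10 ALLOC][11-56 FREE]
Op 4: c = malloc(10) -> c = 11; heap: [0-10 ALLOC][11-20 ALLOC][21-56 FREE]
Op 5: b = realloc(b, 8) -> b = 0; heap: [0-7 ALLOC][8-10 FREE][11-20 ALLOC][21-56 FREE]
Op 6: b = realloc(b, 6) -> b = 0; heap: [0-5 ALLOC][6-10 FREE][11-20 ALLOC][21-56 FREE]
Op 7: c = realloc(c, 18) -> c = 11; heap: [0-5 ALLOC][6-10 FREE][11-28 ALLOC][29-56 FREE]
Op 8: c = realloc(c, 28) -> c = 11; heap: [0-5 ALLOC][6-10 FREE][11-38 ALLOC][39-56 FREE]
Op 9: free(b) -> (freed b); heap: [0-10 FREE][11-38 ALLOC][39-56 FREE]
Free blocks: [11 18] total_free=29 largest=18 -> 100*(29-18)/29 = 1100/29 ≈ 37.931 -> rounds to 38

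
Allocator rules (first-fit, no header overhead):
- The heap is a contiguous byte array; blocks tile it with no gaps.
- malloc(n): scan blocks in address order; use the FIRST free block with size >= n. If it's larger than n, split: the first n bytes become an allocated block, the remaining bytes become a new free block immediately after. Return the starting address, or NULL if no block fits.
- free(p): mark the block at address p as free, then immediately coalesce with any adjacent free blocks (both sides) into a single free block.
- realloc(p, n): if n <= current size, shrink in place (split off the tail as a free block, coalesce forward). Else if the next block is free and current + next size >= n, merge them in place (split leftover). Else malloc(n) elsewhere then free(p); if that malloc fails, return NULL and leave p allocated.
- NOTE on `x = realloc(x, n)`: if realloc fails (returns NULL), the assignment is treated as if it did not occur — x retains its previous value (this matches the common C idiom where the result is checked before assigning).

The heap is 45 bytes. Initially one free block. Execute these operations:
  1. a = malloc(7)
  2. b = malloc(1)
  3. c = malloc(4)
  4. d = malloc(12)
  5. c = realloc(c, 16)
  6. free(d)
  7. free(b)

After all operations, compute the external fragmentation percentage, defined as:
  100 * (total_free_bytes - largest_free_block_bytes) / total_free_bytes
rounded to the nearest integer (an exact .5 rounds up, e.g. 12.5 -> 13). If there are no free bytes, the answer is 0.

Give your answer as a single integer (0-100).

Op 1: a = malloc(7) -> a = 0; heap: [0-6 ALLOC][7-44 FREE]
Op 2: b = malloc(1) -> b = 7; heap: [0-6 ALLOC][7-7 ALLOC][8-44 FREE]
Op 3: c = malloc(4) -> c = 8; heap: [0-6 ALLOC][7-7 ALLOC][8-11 ALLOC][12-44 FREE]
Op 4: d = malloc(12) -> d = 12; heap: [0-6 ALLOC][7-7 ALLOC][8-11 ALLOC][12-23 ALLOC][24-44 FREE]
Op 5: c = realloc(c, 16) -> c = 24; heap: [0-6 ALLOC][7-7 ALLOC][8-11 FREE][12-23 ALLOC][24-39 ALLOC][40-44 FREE]
Op 6: free(d) -> (freed d); heap: [0-6 ALLOC][7-7 ALLOC][8-23 FREE][24-39 ALLOC][40-44 FREE]
Op 7: free(b) -> (freed b); heap: [0-6 ALLOC][7-23 FREE][24-39 ALLOC][40-44 FREE]
Free blocks: [17 5] total_free=22 largest=17 -> 100*(22-17)/22 = 500/22 ≈ 22.727 -> rounds to 23

Answer: 23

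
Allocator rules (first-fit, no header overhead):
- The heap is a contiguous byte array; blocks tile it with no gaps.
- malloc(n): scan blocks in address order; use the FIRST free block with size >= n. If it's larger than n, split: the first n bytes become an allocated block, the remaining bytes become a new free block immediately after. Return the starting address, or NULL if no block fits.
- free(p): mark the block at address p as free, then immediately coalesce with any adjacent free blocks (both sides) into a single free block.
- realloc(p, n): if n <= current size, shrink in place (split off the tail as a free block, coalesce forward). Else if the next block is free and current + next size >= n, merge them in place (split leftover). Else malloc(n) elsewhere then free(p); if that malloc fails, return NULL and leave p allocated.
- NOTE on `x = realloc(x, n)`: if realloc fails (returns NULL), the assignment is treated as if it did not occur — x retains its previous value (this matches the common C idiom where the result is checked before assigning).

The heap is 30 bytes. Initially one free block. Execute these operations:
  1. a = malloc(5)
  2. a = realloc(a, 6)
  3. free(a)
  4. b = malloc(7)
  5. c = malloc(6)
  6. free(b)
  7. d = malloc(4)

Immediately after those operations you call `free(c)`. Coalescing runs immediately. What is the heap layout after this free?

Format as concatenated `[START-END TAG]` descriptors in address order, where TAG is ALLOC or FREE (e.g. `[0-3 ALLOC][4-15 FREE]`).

Answer: [0-3 ALLOC][4-29 FREE]

Derivation:
Op 1: a = malloc(5) -> a = 0; heap: [0-4 ALLOC][5-29 FREE]
Op 2: a = realloc(a, 6) -> a = 0; heap: [0-5 ALLOC][6-29 FREE]
Op 3: free(a) -> (freed a); heap: [0-29 FREE]
Op 4: b = malloc(7) -> b = 0; heap: [0-6 ALLOC][7-29 FREE]
Op 5: c = malloc(6) -> c = 7; heap: [0-6 ALLOC][7-12 ALLOC][13-29 FREE]
Op 6: free(b) -> (freed b); heap: [0-6 FREE][7-12 ALLOC][13-29 FREE]
Op 7: d = malloc(4) -> d = 0; heap: [0-3 ALLOC][4-6 FREE][7-12 ALLOC][13-29 FREE]
free(c): c = 7 -> block [7-12 ALLOC]; mark free, coalesce with adjacent free neighbors -> [0-3 ALLOC][4-29 FREE]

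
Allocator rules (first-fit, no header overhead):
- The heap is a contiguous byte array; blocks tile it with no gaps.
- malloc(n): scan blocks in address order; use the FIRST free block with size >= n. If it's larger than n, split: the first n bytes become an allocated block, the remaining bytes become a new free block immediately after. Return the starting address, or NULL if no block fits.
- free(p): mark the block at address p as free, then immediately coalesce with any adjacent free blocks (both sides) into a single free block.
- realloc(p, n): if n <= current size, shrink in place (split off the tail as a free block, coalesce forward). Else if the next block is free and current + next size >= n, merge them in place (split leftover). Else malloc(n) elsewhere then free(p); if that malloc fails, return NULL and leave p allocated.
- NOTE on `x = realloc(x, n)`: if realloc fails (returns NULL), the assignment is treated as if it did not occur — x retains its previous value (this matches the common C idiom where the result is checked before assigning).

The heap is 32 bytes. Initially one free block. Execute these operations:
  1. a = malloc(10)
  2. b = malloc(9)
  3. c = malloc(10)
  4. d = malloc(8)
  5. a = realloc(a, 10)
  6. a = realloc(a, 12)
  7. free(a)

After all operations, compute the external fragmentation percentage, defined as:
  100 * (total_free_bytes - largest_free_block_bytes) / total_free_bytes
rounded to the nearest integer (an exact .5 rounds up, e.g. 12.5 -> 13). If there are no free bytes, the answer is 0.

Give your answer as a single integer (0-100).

Answer: 23

Derivation:
Op 1: a = malloc(10) -> a = 0; heap: [0-9 ALLOC][10-31 FREE]
Op 2: b = malloc(9) -> b = 10; heap: [0-9 ALLOC][10-18 ALLOC][19-31 FREE]
Op 3: c = malloc(10) -> c = 19; heap: [0-9 ALLOC][10-18 ALLOC][19-28 ALLOC][29-31 FREE]
Op 4: d = malloc(8) -> d = NULL; heap: [0-9 ALLOC][10-18 ALLOC][19-28 ALLOC][29-31 FREE]
Op 5: a = realloc(a, 10) -> a = 0; heap: [0-9 ALLOC][10-18 ALLOC][19-28 ALLOC][29-31 FREE]
Op 6: a = realloc(a, 12) -> NULL (a unchanged); heap: [0-9 ALLOC][10-18 ALLOC][19-28 ALLOC][29-31 FREE]
Op 7: free(a) -> (freed a); heap: [0-9 FREE][10-18 ALLOC][19-28 ALLOC][29-31 FREE]
Free blocks: [10 3] total_free=13 largest=10 -> 100*(13-10)/13 = 300/13 ≈ 23.077 -> rounds to 23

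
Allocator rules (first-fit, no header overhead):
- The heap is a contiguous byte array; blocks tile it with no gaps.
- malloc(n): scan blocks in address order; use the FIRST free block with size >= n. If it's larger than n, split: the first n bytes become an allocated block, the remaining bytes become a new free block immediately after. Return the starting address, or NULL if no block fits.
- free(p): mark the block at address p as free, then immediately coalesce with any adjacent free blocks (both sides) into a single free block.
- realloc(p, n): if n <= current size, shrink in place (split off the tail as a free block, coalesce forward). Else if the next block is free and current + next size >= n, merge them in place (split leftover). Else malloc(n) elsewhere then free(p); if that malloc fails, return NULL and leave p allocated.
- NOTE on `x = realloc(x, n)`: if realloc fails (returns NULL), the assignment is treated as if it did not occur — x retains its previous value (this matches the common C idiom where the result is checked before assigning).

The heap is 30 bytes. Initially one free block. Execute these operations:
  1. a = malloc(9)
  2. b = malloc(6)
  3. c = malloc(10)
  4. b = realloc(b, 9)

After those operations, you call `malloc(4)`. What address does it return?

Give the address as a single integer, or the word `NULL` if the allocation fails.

Answer: 25

Derivation:
Op 1: a = malloc(9) -> a = 0; heap: [0-8 ALLOC][9-29 FREE]
Op 2: b = malloc(6) -> b = 9; heap: [0-8 ALLOC][9-14 ALLOC][15-29 FREE]
Op 3: c = malloc(10) -> c = 15; heap: [0-8 ALLOC][9-14 ALLOC][15-24 ALLOC][25-29 FREE]
Op 4: b = realloc(b, 9) -> NULL (b unchanged); heap: [0-8 ALLOC][9-14 ALLOC][15-24 ALLOC][25-29 FREE]
malloc(4): first-fit scan over [0-8 ALLOC][9-14 ALLOC][15-24 ALLOC][25-29 FREE] -> 25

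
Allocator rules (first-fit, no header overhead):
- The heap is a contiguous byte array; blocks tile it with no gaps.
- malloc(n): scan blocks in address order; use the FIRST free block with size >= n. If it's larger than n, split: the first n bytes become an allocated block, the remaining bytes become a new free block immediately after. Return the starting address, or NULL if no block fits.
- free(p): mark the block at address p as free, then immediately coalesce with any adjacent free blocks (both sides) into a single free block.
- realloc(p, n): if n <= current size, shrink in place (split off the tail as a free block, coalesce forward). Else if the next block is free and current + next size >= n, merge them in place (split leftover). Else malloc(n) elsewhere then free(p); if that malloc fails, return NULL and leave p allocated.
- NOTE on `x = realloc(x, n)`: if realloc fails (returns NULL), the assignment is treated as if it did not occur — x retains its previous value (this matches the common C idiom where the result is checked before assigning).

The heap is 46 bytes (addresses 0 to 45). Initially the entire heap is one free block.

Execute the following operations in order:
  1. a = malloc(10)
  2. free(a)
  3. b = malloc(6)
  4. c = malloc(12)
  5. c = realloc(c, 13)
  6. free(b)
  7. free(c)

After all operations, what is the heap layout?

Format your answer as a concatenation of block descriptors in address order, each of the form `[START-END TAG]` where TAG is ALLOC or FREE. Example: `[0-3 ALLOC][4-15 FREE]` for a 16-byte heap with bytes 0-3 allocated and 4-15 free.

Answer: [0-45 FREE]

Derivation:
Op 1: a = malloc(10) -> a = 0; heap: [0-9 ALLOC][10-45 FREE]
Op 2: free(a) -> (freed a); heap: [0-45 FREE]
Op 3: b = malloc(6) -> b = 0; heap: [0-5 ALLOC][6-45 FREE]
Op 4: c = malloc(12) -> c = 6; heap: [0-5 ALLOC][6-17 ALLOC][18-45 FREE]
Op 5: c = realloc(c, 13) -> c = 6; heap: [0-5 ALLOC][6-18 ALLOC][19-45 FREE]
Op 6: free(b) -> (freed b); heap: [0-5 FREE][6-18 ALLOC][19-45 FREE]
Op 7: free(c) -> (freed c); heap: [0-45 FREE]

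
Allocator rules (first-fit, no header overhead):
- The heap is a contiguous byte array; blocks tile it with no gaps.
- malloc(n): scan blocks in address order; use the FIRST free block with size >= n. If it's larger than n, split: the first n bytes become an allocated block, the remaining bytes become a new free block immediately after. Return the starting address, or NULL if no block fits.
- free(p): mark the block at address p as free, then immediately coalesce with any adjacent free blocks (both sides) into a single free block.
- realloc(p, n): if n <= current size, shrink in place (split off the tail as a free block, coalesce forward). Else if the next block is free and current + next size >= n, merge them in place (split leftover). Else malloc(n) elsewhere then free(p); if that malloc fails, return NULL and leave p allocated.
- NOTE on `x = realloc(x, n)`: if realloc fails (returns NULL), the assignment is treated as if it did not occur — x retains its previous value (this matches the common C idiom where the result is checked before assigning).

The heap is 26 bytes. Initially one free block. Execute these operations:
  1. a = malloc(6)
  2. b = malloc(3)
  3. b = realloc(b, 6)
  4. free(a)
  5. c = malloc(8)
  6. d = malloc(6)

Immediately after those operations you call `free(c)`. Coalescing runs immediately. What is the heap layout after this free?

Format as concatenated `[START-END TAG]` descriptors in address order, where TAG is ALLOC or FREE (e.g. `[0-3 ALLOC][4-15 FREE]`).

Answer: [0-5 ALLOC][6-11 ALLOC][12-25 FREE]

Derivation:
Op 1: a = malloc(6) -> a = 0; heap: [0-5 ALLOC][6-25 FREE]
Op 2: b = malloc(3) -> b = 6; heap: [0-5 ALLOC][6-8 ALLOC][9-25 FREE]
Op 3: b = realloc(b, 6) -> b = 6; heap: [0-5 ALLOC][6-11 ALLOC][12-25 FREE]
Op 4: free(a) -> (freed a); heap: [0-5 FREE][6-11 ALLOC][12-25 FREE]
Op 5: c = malloc(8) -> c = 12; heap: [0-5 FREE][6-11 ALLOC][12-19 ALLOC][20-25 FREE]
Op 6: d = malloc(6) -> d = 0; heap: [0-5 ALLOC][6-11 ALLOC][12-19 ALLOC][20-25 FREE]
free(c): c = 12 -> block [12-19 ALLOC]; mark free, coalesce with adjacent free neighbors -> [0-5 ALLOC][6-11 ALLOC][12-25 FREE]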